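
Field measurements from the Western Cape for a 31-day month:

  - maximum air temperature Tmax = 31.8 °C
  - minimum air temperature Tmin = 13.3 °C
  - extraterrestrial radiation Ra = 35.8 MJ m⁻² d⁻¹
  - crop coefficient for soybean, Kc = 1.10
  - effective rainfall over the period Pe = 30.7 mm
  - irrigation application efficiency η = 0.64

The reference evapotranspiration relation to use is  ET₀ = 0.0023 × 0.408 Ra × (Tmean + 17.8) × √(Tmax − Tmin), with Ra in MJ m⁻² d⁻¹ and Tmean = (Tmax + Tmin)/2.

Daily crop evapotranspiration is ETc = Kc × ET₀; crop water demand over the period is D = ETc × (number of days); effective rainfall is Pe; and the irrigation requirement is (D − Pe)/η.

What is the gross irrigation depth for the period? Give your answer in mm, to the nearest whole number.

Tmean = (31.8 + 13.3)/2 = 22.55 °C
0.408 Ra = 0.408 × 35.8 = 14.6064 mm/d equivalent
ET₀ = 0.0023 × 14.6064 × (22.55 + 17.8) × √18.5 = 0.0023 × 14.6064 × 40.35 × 4.3012 = 5.8305 mm/d
ETc = Kc × ET₀ = 1.10 × 5.8305 = 6.4136 mm/d
Crop demand D = ETc × 31 d = 6.4136 × 31 = 198.822 mm
D − Pe = 198.822 − 30.7 = 168.122 mm
Gross irrigation = 168.122 / 0.64 = 262.691 mm

263 mm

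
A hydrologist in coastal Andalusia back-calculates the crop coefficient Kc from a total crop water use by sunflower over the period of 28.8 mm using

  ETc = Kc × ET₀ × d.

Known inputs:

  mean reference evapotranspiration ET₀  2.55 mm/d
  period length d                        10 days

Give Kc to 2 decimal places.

1.13

ETc = Kc × ET₀ × d  ⇒  Kc = ETc / (ET₀ × d)
Kc = 28.8 / (2.55 × 10) = 28.8 / 25.50 = 1.1294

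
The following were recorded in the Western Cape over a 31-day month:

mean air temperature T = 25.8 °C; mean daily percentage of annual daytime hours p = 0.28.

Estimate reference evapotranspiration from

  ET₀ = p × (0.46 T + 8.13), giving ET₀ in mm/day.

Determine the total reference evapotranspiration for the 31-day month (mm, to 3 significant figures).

ET₀ = 0.28 × (0.46 × 25.8 + 8.13) = 0.28 × 19.998 = 5.5994 mm/d
Monthly total = 5.5994 × 31 = 173.581 mm

174 mm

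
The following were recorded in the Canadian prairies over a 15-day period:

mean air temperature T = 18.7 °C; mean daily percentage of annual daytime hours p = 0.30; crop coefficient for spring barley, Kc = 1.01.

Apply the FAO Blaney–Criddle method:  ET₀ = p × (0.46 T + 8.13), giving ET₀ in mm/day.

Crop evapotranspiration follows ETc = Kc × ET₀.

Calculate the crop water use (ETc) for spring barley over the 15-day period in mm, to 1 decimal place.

76.0 mm

ET₀ = 0.30 × (0.46 × 18.7 + 8.13) = 0.30 × 16.732 = 5.0196 mm/d
ETc = Kc × ET₀ = 1.01 × 5.0196 = 5.0698 mm/d
Over 15 days: 5.0698 × 15 = 76.047 mm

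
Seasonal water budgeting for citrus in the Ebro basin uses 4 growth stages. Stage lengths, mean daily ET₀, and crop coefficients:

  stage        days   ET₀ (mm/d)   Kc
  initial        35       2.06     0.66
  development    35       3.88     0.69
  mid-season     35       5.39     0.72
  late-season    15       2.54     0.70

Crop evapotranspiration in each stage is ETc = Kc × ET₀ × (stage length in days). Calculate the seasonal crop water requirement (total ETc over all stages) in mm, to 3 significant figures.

initial: 0.66 × 2.06 × 35 = 47.59 mm
development: 0.69 × 3.88 × 35 = 93.70 mm
mid-season: 0.72 × 5.39 × 35 = 135.83 mm
late-season: 0.70 × 2.54 × 15 = 26.67 mm
Seasonal total = 303.79 mm

304 mm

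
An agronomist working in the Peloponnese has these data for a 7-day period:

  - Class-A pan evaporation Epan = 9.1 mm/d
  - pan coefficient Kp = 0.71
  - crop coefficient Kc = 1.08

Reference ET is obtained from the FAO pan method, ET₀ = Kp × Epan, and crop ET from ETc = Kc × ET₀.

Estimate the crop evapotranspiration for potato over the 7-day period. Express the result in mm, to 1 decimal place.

ET₀ = 0.71 × 9.1 = 6.4610 mm/d
ETc = Kc × ET₀ = 1.08 × 6.4610 = 6.9779 mm/d
Over 7 days: 6.9779 × 7 = 48.845 mm

48.8 mm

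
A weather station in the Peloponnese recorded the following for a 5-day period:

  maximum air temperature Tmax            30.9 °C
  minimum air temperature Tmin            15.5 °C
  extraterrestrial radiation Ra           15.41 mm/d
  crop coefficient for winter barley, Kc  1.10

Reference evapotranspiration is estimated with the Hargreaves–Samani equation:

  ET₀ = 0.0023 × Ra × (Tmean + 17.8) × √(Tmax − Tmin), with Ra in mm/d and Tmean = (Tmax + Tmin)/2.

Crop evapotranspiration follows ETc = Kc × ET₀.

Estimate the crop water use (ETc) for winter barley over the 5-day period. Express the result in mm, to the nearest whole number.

Tmean = (30.9 + 15.5)/2 = 23.20 °C
ET₀ = 0.0023 × 15.41 × (23.20 + 17.8) × √15.4 = 0.0023 × 15.41 × 41.00 × 3.9243 = 5.7026 mm/d
ETc = Kc × ET₀ = 1.10 × 5.7026 = 6.2729 mm/d
Over 5 days: 6.2729 × 5 = 31.365 mm

31 mm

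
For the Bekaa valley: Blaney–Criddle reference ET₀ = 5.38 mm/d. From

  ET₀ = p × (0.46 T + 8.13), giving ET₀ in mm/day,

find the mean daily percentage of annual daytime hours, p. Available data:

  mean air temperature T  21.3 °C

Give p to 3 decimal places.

p = ET₀ / (0.46 T + 8.13) = 5.38 / (0.46 × 21.3 + 8.13) = 5.38 / 17.928 = 0.3001

0.300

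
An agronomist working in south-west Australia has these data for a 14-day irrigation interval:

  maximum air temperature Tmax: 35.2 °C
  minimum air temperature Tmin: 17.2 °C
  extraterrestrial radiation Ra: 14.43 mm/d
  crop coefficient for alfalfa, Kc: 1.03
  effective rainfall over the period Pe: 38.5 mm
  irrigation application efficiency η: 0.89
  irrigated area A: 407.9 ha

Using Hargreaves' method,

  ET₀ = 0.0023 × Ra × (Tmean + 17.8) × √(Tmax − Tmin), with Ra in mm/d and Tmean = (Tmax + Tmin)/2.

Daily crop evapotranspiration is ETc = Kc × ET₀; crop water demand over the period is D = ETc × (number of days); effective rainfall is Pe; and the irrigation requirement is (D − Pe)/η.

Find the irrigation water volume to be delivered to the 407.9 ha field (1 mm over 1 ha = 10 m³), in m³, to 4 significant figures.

233000 m³

Tmean = (35.2 + 17.2)/2 = 26.20 °C
ET₀ = 0.0023 × 14.43 × (26.20 + 17.8) × √18.0 = 0.0023 × 14.43 × 44.00 × 4.2426 = 6.1955 mm/d
ETc = Kc × ET₀ = 1.03 × 6.1955 = 6.3814 mm/d
Crop demand D = ETc × 14 d = 6.3814 × 14 = 89.340 mm
D − Pe = 89.340 − 38.5 = 50.840 mm
Gross irrigation = 50.840 / 0.89 = 57.124 mm
Volume = 57.124 mm × 407.9 ha × 10 = 233008.8 m³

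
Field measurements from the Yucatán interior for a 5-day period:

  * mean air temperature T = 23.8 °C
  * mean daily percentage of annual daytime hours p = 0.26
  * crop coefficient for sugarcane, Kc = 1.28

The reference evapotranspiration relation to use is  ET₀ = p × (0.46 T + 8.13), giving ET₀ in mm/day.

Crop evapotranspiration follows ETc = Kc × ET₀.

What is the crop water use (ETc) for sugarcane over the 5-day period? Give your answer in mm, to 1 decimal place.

ET₀ = 0.26 × (0.46 × 23.8 + 8.13) = 0.26 × 19.078 = 4.9603 mm/d
ETc = Kc × ET₀ = 1.28 × 4.9603 = 6.3492 mm/d
Over 5 days: 6.3492 × 5 = 31.746 mm

31.7 mm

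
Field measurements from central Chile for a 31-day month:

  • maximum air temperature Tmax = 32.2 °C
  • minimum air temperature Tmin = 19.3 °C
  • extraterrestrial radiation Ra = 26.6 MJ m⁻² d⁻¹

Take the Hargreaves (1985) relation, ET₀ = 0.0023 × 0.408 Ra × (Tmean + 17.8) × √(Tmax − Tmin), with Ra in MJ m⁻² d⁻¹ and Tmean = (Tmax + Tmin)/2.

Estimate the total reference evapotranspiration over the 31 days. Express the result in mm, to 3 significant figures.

Tmean = (32.2 + 19.3)/2 = 25.75 °C
0.408 Ra = 0.408 × 26.6 = 10.8528 mm/d equivalent
ET₀ = 0.0023 × 10.8528 × (25.75 + 17.8) × √12.9 = 0.0023 × 10.8528 × 43.55 × 3.5917 = 3.9044 mm/d
Over 31 days: 3.9044 × 31 = 121.036 mm

121 mm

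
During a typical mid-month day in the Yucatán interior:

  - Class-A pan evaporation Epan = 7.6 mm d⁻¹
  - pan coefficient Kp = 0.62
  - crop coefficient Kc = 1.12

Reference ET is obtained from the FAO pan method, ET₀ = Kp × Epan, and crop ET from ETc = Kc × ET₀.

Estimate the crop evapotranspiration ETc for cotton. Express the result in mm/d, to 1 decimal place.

ET₀ = 0.62 × 7.6 = 4.7120 mm/d
ETc = Kc × ET₀ = 1.12 × 4.7120 = 5.2774 mm/d

5.3 mm/d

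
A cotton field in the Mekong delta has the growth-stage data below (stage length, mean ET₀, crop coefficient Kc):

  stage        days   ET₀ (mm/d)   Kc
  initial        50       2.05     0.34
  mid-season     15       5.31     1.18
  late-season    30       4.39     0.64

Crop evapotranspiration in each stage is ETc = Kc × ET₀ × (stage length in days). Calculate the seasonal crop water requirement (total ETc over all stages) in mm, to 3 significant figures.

initial: 0.34 × 2.05 × 50 = 34.85 mm
mid-season: 1.18 × 5.31 × 15 = 93.99 mm
late-season: 0.64 × 4.39 × 30 = 84.29 mm
Seasonal total = 213.13 mm

213 mm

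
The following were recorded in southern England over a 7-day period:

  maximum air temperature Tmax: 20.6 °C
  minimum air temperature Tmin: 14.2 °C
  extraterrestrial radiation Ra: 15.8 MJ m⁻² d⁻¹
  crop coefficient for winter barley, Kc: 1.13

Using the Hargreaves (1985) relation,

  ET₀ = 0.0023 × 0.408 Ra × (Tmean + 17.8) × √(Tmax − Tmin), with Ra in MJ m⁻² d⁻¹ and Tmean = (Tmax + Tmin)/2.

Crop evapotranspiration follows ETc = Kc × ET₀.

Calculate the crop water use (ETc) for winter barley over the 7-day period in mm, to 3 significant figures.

Tmean = (20.6 + 14.2)/2 = 17.40 °C
0.408 Ra = 0.408 × 15.8 = 6.4464 mm/d equivalent
ET₀ = 0.0023 × 6.4464 × (17.40 + 17.8) × √6.4 = 0.0023 × 6.4464 × 35.20 × 2.5298 = 1.3203 mm/d
ETc = Kc × ET₀ = 1.13 × 1.3203 = 1.4919 mm/d
Over 7 days: 1.4919 × 7 = 10.443 mm

10.4 mm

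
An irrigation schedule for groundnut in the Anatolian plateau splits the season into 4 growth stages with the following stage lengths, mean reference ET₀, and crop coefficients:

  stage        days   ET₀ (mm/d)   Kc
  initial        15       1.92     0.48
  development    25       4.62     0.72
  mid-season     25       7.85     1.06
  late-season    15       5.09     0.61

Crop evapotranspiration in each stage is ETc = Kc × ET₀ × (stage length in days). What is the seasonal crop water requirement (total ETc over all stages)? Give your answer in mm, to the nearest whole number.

initial: 0.48 × 1.92 × 15 = 13.82 mm
development: 0.72 × 4.62 × 25 = 83.16 mm
mid-season: 1.06 × 7.85 × 25 = 208.03 mm
late-season: 0.61 × 5.09 × 15 = 46.57 mm
Seasonal total = 351.58 mm

352 mm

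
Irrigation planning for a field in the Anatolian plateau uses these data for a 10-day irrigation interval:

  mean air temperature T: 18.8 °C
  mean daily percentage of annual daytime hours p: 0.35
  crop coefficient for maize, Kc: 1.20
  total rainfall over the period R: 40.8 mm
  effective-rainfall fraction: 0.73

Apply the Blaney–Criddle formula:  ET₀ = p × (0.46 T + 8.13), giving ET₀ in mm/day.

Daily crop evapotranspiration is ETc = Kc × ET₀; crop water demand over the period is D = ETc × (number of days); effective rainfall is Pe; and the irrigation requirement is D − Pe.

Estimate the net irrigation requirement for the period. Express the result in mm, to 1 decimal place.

40.7 mm

ET₀ = 0.35 × (0.46 × 18.8 + 8.13) = 0.35 × 16.778 = 5.8723 mm/d
ETc = Kc × ET₀ = 1.20 × 5.8723 = 7.0468 mm/d
Crop demand D = ETc × 10 d = 7.0468 × 10 = 70.468 mm
Pe = 0.73 × 40.8 = 29.784 mm
D − Pe = 70.468 − 29.784 = 40.684 mm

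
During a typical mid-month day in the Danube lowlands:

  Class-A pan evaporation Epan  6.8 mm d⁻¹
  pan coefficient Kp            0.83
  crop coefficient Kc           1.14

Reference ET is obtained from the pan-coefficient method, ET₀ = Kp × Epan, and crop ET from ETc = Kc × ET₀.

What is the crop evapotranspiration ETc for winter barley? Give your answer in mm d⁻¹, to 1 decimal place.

6.4 mm d⁻¹

ET₀ = 0.83 × 6.8 = 5.6440 mm/d
ETc = Kc × ET₀ = 1.14 × 5.6440 = 6.4342 mm/d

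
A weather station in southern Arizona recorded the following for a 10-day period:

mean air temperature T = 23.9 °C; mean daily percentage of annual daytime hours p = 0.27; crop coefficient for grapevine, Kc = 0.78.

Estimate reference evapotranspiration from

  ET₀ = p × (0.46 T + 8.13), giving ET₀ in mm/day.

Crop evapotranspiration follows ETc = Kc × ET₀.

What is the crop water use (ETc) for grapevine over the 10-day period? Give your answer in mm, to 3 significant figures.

40.3 mm

ET₀ = 0.27 × (0.46 × 23.9 + 8.13) = 0.27 × 19.124 = 5.1635 mm/d
ETc = Kc × ET₀ = 0.78 × 5.1635 = 4.0275 mm/d
Over 10 days: 4.0275 × 10 = 40.275 mm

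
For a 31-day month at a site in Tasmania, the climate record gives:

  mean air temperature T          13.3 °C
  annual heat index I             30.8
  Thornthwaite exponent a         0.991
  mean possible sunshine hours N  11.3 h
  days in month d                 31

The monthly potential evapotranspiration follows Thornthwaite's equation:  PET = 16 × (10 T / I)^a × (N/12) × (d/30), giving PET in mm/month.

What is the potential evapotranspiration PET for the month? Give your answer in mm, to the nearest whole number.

66 mm

10T/I = 10 × 13.3 / 30.8 = 4.3182
(10T/I)^a = 4.3182^0.991 = 4.2617
Uncorrected PET = 16 × 4.2617 = 68.187 mm
Correction = (N/12)(d/30) = (11.3/12)(31/30) = 0.9731
PET = 68.187 × 0.9731 = 66.353 mm/month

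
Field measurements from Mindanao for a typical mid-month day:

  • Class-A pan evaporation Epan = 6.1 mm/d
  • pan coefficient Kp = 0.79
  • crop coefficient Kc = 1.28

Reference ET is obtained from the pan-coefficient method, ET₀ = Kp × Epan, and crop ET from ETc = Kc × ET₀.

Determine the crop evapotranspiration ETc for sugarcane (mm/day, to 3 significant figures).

ET₀ = 0.79 × 6.1 = 4.8190 mm/d
ETc = Kc × ET₀ = 1.28 × 4.8190 = 6.1683 mm/d

6.17 mm/day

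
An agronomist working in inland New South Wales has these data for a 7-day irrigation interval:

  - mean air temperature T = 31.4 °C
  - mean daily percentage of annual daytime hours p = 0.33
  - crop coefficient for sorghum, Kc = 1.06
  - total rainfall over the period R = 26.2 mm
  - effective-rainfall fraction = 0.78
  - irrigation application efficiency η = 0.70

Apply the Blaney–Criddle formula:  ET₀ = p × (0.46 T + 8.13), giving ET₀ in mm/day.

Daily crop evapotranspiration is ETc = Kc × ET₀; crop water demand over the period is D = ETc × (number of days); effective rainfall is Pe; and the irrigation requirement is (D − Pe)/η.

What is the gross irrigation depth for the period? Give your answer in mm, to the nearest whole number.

ET₀ = 0.33 × (0.46 × 31.4 + 8.13) = 0.33 × 22.574 = 7.4494 mm/d
ETc = Kc × ET₀ = 1.06 × 7.4494 = 7.8964 mm/d
Crop demand D = ETc × 7 d = 7.8964 × 7 = 55.275 mm
Pe = 0.78 × 26.2 = 20.436 mm
D − Pe = 55.275 − 20.436 = 34.839 mm
Gross irrigation = 34.839 / 0.70 = 49.770 mm

50 mm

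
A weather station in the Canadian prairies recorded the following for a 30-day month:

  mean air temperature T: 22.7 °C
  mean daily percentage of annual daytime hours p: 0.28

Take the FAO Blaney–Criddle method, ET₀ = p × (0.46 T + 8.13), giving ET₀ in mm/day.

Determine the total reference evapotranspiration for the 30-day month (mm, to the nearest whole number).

156 mm

ET₀ = 0.28 × (0.46 × 22.7 + 8.13) = 0.28 × 18.572 = 5.2002 mm/d
Monthly total = 5.2002 × 30 = 156.006 mm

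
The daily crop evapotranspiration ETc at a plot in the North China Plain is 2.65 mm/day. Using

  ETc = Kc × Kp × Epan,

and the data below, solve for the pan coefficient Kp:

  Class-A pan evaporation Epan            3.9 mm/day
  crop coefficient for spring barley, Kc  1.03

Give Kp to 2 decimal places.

ETc = Kc × Kp × Epan  ⇒  Kp = ETc / (Kc × Epan)
Kp = 2.65 / (1.03 × 3.9) = 2.65 / 4.017 = 0.6597

0.66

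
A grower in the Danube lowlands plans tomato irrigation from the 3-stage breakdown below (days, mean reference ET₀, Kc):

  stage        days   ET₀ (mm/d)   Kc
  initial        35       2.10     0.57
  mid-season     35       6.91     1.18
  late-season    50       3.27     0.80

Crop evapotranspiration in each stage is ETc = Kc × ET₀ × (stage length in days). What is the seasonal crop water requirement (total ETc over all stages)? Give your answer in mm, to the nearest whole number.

458 mm

initial: 0.57 × 2.10 × 35 = 41.90 mm
mid-season: 1.18 × 6.91 × 35 = 285.38 mm
late-season: 0.80 × 3.27 × 50 = 130.80 mm
Seasonal total = 458.08 mm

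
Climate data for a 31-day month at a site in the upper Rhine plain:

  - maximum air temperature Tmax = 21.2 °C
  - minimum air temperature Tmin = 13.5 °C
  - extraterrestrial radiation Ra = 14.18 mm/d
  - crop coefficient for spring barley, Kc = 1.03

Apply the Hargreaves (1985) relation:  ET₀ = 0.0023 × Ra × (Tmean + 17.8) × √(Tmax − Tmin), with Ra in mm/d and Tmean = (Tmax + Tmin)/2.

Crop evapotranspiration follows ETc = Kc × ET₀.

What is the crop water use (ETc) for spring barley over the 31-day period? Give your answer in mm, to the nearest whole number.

102 mm

Tmean = (21.2 + 13.5)/2 = 17.35 °C
ET₀ = 0.0023 × 14.18 × (17.35 + 17.8) × √7.7 = 0.0023 × 14.18 × 35.15 × 2.7749 = 3.1811 mm/d
ETc = Kc × ET₀ = 1.03 × 3.1811 = 3.2765 mm/d
Over 31 days: 3.2765 × 31 = 101.572 mm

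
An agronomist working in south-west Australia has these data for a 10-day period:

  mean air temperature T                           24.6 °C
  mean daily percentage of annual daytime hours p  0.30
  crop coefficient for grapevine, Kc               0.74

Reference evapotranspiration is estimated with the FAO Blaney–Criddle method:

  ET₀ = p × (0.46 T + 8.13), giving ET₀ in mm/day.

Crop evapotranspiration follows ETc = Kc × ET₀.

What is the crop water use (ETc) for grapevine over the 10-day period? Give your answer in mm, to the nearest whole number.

43 mm

ET₀ = 0.30 × (0.46 × 24.6 + 8.13) = 0.30 × 19.446 = 5.8338 mm/d
ETc = Kc × ET₀ = 0.74 × 5.8338 = 4.3170 mm/d
Over 10 days: 4.3170 × 10 = 43.170 mm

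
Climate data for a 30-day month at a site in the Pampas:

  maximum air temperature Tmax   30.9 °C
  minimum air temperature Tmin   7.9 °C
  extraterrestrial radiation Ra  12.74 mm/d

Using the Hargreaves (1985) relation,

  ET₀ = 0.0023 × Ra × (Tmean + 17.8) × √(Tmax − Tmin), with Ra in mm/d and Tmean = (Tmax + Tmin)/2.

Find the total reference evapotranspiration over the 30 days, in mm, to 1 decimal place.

156.8 mm

Tmean = (30.9 + 7.9)/2 = 19.40 °C
ET₀ = 0.0023 × 12.74 × (19.40 + 17.8) × √23.0 = 0.0023 × 12.74 × 37.20 × 4.7958 = 5.2276 mm/d
Over 30 days: 5.2276 × 30 = 156.828 mm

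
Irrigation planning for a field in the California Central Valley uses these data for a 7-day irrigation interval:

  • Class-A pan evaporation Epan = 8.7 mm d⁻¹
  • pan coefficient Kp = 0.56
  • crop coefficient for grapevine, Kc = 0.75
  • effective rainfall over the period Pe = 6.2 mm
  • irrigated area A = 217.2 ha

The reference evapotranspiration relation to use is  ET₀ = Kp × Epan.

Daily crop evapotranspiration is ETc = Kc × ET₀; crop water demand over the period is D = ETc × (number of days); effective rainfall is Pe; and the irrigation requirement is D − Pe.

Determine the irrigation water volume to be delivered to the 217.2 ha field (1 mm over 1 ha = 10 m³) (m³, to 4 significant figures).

42090 m³

ET₀ = 0.56 × 8.7 = 4.8720 mm/d
ETc = Kc × ET₀ = 0.75 × 4.8720 = 3.6540 mm/d
Crop demand D = ETc × 7 d = 3.6540 × 7 = 25.578 mm
D − Pe = 25.578 − 6.2 = 19.378 mm
Volume = 19.378 mm × 217.2 ha × 10 = 42089.0 m³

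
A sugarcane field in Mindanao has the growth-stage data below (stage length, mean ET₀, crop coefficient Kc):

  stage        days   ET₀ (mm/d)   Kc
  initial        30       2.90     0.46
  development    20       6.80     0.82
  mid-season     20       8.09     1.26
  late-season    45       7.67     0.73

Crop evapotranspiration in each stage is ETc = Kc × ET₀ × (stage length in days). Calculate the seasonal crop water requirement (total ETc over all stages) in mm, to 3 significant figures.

607 mm

initial: 0.46 × 2.90 × 30 = 40.02 mm
development: 0.82 × 6.80 × 20 = 111.52 mm
mid-season: 1.26 × 8.09 × 20 = 203.87 mm
late-season: 0.73 × 7.67 × 45 = 251.96 mm
Seasonal total = 607.37 mm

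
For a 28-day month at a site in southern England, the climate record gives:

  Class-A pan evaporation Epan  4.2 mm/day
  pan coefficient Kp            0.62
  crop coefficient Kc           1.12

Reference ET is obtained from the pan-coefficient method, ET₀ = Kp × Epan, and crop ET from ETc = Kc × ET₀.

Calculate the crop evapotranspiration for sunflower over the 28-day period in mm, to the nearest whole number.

82 mm

ET₀ = 0.62 × 4.2 = 2.6040 mm/d
ETc = Kc × ET₀ = 1.12 × 2.6040 = 2.9165 mm/d
Over 28 days: 2.9165 × 28 = 81.662 mm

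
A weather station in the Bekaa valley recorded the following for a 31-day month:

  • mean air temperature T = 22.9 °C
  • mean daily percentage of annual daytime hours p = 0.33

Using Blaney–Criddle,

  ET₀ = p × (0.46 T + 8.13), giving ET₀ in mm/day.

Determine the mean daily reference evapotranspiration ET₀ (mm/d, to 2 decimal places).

6.16 mm/d

ET₀ = 0.33 × (0.46 × 22.9 + 8.13) = 0.33 × 18.664 = 6.1591 mm/d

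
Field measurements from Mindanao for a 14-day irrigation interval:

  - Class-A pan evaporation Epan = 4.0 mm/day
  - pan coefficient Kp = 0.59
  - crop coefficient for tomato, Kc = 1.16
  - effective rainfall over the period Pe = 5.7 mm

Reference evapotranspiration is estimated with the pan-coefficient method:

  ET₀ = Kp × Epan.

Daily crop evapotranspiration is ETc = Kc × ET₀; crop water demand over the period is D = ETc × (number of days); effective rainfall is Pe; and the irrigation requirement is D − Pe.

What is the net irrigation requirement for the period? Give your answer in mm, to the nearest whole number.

33 mm

ET₀ = 0.59 × 4.0 = 2.3600 mm/d
ETc = Kc × ET₀ = 1.16 × 2.3600 = 2.7376 mm/d
Crop demand D = ETc × 14 d = 2.7376 × 14 = 38.326 mm
D − Pe = 38.326 − 5.7 = 32.626 mm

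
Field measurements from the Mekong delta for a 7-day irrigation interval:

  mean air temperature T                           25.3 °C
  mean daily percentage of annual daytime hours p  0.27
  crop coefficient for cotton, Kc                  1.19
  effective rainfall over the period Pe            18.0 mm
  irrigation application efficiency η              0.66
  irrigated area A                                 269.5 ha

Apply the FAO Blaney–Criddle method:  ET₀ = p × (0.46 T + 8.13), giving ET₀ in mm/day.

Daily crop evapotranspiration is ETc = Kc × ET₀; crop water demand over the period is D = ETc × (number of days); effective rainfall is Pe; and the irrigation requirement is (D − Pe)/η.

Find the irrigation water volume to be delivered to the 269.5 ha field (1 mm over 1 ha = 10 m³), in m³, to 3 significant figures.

ET₀ = 0.27 × (0.46 × 25.3 + 8.13) = 0.27 × 19.768 = 5.3374 mm/d
ETc = Kc × ET₀ = 1.19 × 5.3374 = 6.3515 mm/d
Crop demand D = ETc × 7 d = 6.3515 × 7 = 44.461 mm
D − Pe = 44.461 − 18.0 = 26.461 mm
Gross irrigation = 26.461 / 0.66 = 40.092 mm
Volume = 40.092 mm × 269.5 ha × 10 = 108047.9 m³

108000 m³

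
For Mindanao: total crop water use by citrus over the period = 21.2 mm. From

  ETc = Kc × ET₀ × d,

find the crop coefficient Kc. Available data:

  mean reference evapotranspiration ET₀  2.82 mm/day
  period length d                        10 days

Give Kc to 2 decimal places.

0.75

ETc = Kc × ET₀ × d  ⇒  Kc = ETc / (ET₀ × d)
Kc = 21.2 / (2.82 × 10) = 21.2 / 28.20 = 0.7518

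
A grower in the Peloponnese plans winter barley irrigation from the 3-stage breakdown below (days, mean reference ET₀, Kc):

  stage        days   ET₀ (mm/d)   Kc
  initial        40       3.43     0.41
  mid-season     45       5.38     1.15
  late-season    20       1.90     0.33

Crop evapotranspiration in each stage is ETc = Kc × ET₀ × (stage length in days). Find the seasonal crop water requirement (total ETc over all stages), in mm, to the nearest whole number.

347 mm

initial: 0.41 × 3.43 × 40 = 56.25 mm
mid-season: 1.15 × 5.38 × 45 = 278.42 mm
late-season: 0.33 × 1.90 × 20 = 12.54 mm
Seasonal total = 347.21 mm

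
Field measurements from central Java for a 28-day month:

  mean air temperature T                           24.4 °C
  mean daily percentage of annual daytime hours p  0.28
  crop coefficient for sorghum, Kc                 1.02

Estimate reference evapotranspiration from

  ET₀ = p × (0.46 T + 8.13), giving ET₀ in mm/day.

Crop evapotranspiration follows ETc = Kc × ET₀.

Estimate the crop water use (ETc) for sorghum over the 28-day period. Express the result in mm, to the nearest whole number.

ET₀ = 0.28 × (0.46 × 24.4 + 8.13) = 0.28 × 19.354 = 5.4191 mm/d
ETc = Kc × ET₀ = 1.02 × 5.4191 = 5.5275 mm/d
Over 28 days: 5.5275 × 28 = 154.770 mm

155 mm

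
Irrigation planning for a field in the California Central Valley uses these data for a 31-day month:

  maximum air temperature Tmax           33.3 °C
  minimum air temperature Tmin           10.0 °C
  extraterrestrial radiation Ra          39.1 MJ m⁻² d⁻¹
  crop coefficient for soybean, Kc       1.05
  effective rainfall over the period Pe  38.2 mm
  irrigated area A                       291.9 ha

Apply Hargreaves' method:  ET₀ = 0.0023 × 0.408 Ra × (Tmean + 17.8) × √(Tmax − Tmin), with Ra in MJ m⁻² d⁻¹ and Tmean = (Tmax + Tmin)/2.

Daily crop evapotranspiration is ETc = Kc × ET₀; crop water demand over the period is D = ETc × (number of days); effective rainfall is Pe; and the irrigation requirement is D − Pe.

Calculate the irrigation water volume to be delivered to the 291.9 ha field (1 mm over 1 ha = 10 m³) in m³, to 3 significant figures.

Tmean = (33.3 + 10.0)/2 = 21.65 °C
0.408 Ra = 0.408 × 39.1 = 15.9528 mm/d equivalent
ET₀ = 0.0023 × 15.9528 × (21.65 + 17.8) × √23.3 = 0.0023 × 15.9528 × 39.45 × 4.8270 = 6.9870 mm/d
ETc = Kc × ET₀ = 1.05 × 6.9870 = 7.3364 mm/d
Crop demand D = ETc × 31 d = 7.3364 × 31 = 227.428 mm
D − Pe = 227.428 − 38.2 = 189.228 mm
Volume = 189.228 mm × 291.9 ha × 10 = 552356.5 m³

552000 m³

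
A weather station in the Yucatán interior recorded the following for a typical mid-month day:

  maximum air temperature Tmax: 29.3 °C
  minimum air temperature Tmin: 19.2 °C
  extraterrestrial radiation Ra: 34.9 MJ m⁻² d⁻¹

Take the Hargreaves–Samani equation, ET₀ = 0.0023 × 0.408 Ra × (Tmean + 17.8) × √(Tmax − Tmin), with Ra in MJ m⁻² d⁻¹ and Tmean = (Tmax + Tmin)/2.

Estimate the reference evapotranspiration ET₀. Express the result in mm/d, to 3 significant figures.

Tmean = (29.3 + 19.2)/2 = 24.25 °C
0.408 Ra = 0.408 × 34.9 = 14.2392 mm/d equivalent
ET₀ = 0.0023 × 14.2392 × (24.25 + 17.8) × √10.1 = 0.0023 × 14.2392 × 42.05 × 3.1780 = 4.3766 mm/d

4.38 mm/d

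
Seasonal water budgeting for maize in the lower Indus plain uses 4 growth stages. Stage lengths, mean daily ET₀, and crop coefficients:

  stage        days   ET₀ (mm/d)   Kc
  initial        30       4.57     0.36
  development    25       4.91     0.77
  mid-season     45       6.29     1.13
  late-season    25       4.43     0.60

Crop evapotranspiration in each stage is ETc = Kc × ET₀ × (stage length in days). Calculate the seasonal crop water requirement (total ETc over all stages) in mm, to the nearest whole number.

initial: 0.36 × 4.57 × 30 = 49.36 mm
development: 0.77 × 4.91 × 25 = 94.52 mm
mid-season: 1.13 × 6.29 × 45 = 319.85 mm
late-season: 0.60 × 4.43 × 25 = 66.45 mm
Seasonal total = 530.18 mm

530 mm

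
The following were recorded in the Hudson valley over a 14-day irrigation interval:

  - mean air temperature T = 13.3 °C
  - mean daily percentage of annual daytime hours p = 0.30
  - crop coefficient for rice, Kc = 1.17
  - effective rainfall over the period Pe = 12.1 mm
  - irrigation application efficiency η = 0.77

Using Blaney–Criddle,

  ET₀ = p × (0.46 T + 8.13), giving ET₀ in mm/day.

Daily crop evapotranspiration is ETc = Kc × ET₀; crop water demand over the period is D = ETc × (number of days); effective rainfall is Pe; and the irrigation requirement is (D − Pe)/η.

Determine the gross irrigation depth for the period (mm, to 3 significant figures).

75.2 mm

ET₀ = 0.30 × (0.46 × 13.3 + 8.13) = 0.30 × 14.248 = 4.2744 mm/d
ETc = Kc × ET₀ = 1.17 × 4.2744 = 5.0010 mm/d
Crop demand D = ETc × 14 d = 5.0010 × 14 = 70.014 mm
D − Pe = 70.014 − 12.1 = 57.914 mm
Gross irrigation = 57.914 / 0.77 = 75.213 mm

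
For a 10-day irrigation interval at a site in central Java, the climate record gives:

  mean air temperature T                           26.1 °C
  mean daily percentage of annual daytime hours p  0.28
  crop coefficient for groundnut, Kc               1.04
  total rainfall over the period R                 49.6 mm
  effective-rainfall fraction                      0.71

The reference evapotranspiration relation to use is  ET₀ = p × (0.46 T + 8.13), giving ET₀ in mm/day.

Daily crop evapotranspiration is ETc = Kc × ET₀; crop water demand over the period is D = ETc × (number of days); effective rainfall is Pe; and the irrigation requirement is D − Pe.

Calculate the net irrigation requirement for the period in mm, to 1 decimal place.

23.4 mm

ET₀ = 0.28 × (0.46 × 26.1 + 8.13) = 0.28 × 20.136 = 5.6381 mm/d
ETc = Kc × ET₀ = 1.04 × 5.6381 = 5.8636 mm/d
Crop demand D = ETc × 10 d = 5.8636 × 10 = 58.636 mm
Pe = 0.71 × 49.6 = 35.216 mm
D − Pe = 58.636 − 35.216 = 23.420 mm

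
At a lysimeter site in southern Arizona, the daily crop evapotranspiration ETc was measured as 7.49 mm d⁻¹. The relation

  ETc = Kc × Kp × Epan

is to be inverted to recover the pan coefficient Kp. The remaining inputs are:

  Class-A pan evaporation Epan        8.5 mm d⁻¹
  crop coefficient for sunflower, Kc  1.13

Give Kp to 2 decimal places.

0.78

ETc = Kc × Kp × Epan  ⇒  Kp = ETc / (Kc × Epan)
Kp = 7.49 / (1.13 × 8.5) = 7.49 / 9.605 = 0.7798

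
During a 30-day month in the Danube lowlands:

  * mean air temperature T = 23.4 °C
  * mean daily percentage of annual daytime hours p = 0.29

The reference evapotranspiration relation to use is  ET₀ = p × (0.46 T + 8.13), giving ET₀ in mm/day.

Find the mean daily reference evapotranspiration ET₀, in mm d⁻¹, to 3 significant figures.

5.48 mm d⁻¹

ET₀ = 0.29 × (0.46 × 23.4 + 8.13) = 0.29 × 18.894 = 5.4793 mm/d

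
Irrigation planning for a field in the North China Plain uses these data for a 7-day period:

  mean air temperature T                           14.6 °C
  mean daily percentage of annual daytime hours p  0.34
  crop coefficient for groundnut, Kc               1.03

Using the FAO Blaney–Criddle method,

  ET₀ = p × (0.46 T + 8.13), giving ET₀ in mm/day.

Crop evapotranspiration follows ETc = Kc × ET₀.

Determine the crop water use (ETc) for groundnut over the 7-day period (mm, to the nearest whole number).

ET₀ = 0.34 × (0.46 × 14.6 + 8.13) = 0.34 × 14.846 = 5.0476 mm/d
ETc = Kc × ET₀ = 1.03 × 5.0476 = 5.1990 mm/d
Over 7 days: 5.1990 × 7 = 36.393 mm

36 mm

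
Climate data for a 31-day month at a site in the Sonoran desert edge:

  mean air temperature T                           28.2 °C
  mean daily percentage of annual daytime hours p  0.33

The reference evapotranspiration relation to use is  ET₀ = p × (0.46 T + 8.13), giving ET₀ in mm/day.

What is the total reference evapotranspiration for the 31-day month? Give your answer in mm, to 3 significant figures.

216 mm

ET₀ = 0.33 × (0.46 × 28.2 + 8.13) = 0.33 × 21.102 = 6.9637 mm/d
Monthly total = 6.9637 × 31 = 215.875 mm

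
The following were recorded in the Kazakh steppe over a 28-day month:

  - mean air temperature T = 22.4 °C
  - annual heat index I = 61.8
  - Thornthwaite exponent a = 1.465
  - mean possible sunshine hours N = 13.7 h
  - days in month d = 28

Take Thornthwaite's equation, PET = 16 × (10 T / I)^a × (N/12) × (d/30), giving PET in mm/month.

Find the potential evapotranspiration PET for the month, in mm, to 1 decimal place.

112.5 mm

10T/I = 10 × 22.4 / 61.8 = 3.6246
(10T/I)^a = 3.6246^1.465 = 6.5965
Uncorrected PET = 16 × 6.5965 = 105.544 mm
Correction = (N/12)(d/30) = (13.7/12)(28/30) = 1.0656
PET = 105.544 × 1.0656 = 112.468 mm/month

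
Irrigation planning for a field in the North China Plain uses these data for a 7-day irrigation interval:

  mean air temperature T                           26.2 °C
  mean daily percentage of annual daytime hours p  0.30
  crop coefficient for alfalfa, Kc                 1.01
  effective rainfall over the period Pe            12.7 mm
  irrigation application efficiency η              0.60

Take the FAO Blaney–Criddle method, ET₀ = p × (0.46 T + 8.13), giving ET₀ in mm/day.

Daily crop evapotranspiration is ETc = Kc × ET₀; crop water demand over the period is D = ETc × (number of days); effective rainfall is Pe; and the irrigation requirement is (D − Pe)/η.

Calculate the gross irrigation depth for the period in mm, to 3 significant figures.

50.2 mm

ET₀ = 0.30 × (0.46 × 26.2 + 8.13) = 0.30 × 20.182 = 6.0546 mm/d
ETc = Kc × ET₀ = 1.01 × 6.0546 = 6.1151 mm/d
Crop demand D = ETc × 7 d = 6.1151 × 7 = 42.806 mm
D − Pe = 42.806 − 12.7 = 30.106 mm
Gross irrigation = 30.106 / 0.60 = 50.177 mm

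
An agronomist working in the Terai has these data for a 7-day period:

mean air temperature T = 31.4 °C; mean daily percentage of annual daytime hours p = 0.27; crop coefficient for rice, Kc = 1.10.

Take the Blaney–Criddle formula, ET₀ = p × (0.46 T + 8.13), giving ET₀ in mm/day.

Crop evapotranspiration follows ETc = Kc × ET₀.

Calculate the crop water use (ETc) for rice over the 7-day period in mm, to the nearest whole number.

ET₀ = 0.27 × (0.46 × 31.4 + 8.13) = 0.27 × 22.574 = 6.0950 mm/d
ETc = Kc × ET₀ = 1.10 × 6.0950 = 6.7045 mm/d
Over 7 days: 6.7045 × 7 = 46.932 mm

47 mm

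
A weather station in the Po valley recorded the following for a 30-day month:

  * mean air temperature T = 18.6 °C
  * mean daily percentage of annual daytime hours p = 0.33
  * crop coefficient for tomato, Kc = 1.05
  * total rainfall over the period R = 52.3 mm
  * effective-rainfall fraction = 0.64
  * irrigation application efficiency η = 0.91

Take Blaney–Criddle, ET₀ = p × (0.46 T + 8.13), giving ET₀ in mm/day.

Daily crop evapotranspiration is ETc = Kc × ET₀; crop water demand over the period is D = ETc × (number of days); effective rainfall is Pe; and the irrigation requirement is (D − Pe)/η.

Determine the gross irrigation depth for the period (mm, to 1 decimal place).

ET₀ = 0.33 × (0.46 × 18.6 + 8.13) = 0.33 × 16.686 = 5.5064 mm/d
ETc = Kc × ET₀ = 1.05 × 5.5064 = 5.7817 mm/d
Crop demand D = ETc × 30 d = 5.7817 × 30 = 173.451 mm
Pe = 0.64 × 52.3 = 33.472 mm
D − Pe = 173.451 − 33.472 = 139.979 mm
Gross irrigation = 139.979 / 0.91 = 153.823 mm

153.8 mm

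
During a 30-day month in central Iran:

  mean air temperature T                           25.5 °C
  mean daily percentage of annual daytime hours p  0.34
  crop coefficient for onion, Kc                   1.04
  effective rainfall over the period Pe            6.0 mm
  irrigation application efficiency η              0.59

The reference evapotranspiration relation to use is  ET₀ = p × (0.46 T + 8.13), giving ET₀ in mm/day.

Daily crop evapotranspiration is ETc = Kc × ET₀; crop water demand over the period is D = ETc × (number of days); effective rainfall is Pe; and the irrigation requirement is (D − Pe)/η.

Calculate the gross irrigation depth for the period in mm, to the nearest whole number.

347 mm

ET₀ = 0.34 × (0.46 × 25.5 + 8.13) = 0.34 × 19.860 = 6.7524 mm/d
ETc = Kc × ET₀ = 1.04 × 6.7524 = 7.0225 mm/d
Crop demand D = ETc × 30 d = 7.0225 × 30 = 210.675 mm
D − Pe = 210.675 − 6.0 = 204.675 mm
Gross irrigation = 204.675 / 0.59 = 346.907 mm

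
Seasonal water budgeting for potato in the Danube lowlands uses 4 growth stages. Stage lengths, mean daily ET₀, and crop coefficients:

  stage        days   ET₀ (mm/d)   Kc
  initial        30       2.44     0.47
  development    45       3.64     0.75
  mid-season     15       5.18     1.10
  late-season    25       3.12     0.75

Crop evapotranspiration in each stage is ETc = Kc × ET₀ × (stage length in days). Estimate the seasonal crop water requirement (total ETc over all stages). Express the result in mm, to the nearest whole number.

301 mm

initial: 0.47 × 2.44 × 30 = 34.40 mm
development: 0.75 × 3.64 × 45 = 122.85 mm
mid-season: 1.10 × 5.18 × 15 = 85.47 mm
late-season: 0.75 × 3.12 × 25 = 58.50 mm
Seasonal total = 301.22 mm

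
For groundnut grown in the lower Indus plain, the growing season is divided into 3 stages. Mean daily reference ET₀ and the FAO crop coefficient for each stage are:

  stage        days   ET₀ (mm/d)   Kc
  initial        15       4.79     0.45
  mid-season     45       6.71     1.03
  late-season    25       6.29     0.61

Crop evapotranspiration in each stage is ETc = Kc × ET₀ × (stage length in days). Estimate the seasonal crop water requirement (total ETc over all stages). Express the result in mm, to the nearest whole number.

initial: 0.45 × 4.79 × 15 = 32.33 mm
mid-season: 1.03 × 6.71 × 45 = 311.01 mm
late-season: 0.61 × 6.29 × 25 = 95.92 mm
Seasonal total = 439.26 mm

439 mm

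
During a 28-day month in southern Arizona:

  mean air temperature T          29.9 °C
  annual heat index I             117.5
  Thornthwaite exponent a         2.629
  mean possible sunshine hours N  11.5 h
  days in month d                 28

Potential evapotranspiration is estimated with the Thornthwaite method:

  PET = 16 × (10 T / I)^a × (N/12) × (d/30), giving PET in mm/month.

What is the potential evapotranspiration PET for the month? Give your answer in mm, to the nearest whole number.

10T/I = 10 × 29.9 / 117.5 = 2.5447
(10T/I)^a = 2.5447^2.629 = 11.6525
Uncorrected PET = 16 × 11.6525 = 186.440 mm
Correction = (N/12)(d/30) = (11.5/12)(28/30) = 0.8944
PET = 186.440 × 0.8944 = 166.752 mm/month

167 mm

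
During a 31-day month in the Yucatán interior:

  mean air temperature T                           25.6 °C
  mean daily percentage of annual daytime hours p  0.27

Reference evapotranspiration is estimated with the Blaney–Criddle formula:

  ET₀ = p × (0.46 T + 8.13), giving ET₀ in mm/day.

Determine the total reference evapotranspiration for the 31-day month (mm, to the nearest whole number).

167 mm

ET₀ = 0.27 × (0.46 × 25.6 + 8.13) = 0.27 × 19.906 = 5.3746 mm/d
Monthly total = 5.3746 × 31 = 166.613 mm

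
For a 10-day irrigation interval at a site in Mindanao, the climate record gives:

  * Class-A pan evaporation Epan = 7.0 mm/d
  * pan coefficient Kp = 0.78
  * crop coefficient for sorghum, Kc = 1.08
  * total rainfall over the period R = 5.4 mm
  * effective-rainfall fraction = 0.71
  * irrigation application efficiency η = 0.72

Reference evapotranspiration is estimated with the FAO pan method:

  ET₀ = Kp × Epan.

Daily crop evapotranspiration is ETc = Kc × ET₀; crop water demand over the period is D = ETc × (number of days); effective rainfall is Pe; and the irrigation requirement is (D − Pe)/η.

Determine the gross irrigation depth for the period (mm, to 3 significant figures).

76.6 mm

ET₀ = 0.78 × 7.0 = 5.4600 mm/d
ETc = Kc × ET₀ = 1.08 × 5.4600 = 5.8968 mm/d
Crop demand D = ETc × 10 d = 5.8968 × 10 = 58.968 mm
Pe = 0.71 × 5.4 = 3.834 mm
D − Pe = 58.968 − 3.834 = 55.134 mm
Gross irrigation = 55.134 / 0.72 = 76.575 mm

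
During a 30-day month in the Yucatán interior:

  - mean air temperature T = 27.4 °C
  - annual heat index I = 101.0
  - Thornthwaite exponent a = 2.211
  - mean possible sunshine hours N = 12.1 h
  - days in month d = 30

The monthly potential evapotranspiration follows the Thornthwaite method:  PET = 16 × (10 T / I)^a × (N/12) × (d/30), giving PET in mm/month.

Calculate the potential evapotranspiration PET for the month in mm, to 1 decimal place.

146.6 mm

10T/I = 10 × 27.4 / 101.0 = 2.7129
(10T/I)^a = 2.7129^2.211 = 9.0849
Uncorrected PET = 16 × 9.0849 = 145.358 mm
Correction = (N/12)(d/30) = (12.1/12)(30/30) = 1.0083
PET = 145.358 × 1.0083 = 146.564 mm/month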